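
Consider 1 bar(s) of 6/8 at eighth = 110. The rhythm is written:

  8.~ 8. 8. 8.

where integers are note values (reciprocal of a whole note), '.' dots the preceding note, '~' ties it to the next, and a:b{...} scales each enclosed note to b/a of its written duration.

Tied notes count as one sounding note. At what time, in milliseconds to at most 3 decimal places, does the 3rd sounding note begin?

1. 0.0ms @ 0 + 1636.364ms (3)
2. 1636.364ms @ 3 + 818.182ms (3/2)
3. 2454.545ms @ 9/2 + 818.182ms (3/2)

note 3 onset = 9/2b = 2454.545ms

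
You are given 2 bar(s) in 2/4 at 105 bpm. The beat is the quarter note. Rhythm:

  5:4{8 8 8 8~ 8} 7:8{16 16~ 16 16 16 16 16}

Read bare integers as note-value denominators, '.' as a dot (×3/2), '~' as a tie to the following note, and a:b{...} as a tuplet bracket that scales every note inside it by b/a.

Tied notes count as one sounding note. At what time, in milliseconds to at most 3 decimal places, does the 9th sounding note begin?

1. 0.0ms @ 0 + 228.571ms (2/5)
2. 228.571ms @ 2/5 + 228.571ms (2/5)
3. 457.143ms @ 4/5 + 228.571ms (2/5)
4. 685.714ms @ 6/5 + 457.143ms (4/5)
5. 1142.857ms @ 2 + 163.265ms (2/7)
6. 1306.122ms @ 16/7 + 326.531ms (4/7)
7. 1632.653ms @ 20/7 + 163.265ms (2/7)
8. 1795.918ms @ 22/7 + 163.265ms (2/7)
9. 1959.184ms @ 24/7 + 163.265ms (2/7)
10. 2122.449ms @ 26/7 + 163.265ms (2/7)

note 9 onset = 24/7b = 1959.184ms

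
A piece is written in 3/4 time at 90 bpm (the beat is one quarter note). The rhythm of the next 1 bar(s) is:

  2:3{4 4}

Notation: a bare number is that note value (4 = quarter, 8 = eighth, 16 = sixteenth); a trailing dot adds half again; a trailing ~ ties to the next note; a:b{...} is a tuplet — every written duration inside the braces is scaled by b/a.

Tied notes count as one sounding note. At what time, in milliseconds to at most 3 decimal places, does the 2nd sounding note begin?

note 2 onset = 3/2b = 1000.0ms

1. 0.0ms @ 0 + 1000.0ms (3/2)
2. 1000.0ms @ 3/2 + 1000.0ms (3/2)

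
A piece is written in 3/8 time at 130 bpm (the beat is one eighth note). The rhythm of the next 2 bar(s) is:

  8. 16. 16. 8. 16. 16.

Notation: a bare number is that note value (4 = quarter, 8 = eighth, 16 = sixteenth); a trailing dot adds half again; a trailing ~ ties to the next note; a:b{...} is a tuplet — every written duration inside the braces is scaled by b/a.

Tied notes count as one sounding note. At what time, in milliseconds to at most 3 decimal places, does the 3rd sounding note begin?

note 3 onset = 9/4b = 1038.462ms

1. 0.0ms @ 0 + 692.308ms (3/2)
2. 692.308ms @ 3/2 + 346.154ms (3/4)
3. 1038.462ms @ 9/4 + 346.154ms (3/4)
4. 1384.615ms @ 3 + 692.308ms (3/2)
5. 2076.923ms @ 9/2 + 346.154ms (3/4)
6. 2423.077ms @ 21/4 + 346.154ms (3/4)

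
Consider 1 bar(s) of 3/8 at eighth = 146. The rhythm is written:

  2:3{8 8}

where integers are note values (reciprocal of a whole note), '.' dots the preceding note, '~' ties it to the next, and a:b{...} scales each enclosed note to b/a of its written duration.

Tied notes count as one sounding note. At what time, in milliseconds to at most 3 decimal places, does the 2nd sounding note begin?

note 2 onset = 3/2b = 616.438ms

1. 0.0ms @ 0 + 616.438ms (3/2)
2. 616.438ms @ 3/2 + 616.438ms (3/2)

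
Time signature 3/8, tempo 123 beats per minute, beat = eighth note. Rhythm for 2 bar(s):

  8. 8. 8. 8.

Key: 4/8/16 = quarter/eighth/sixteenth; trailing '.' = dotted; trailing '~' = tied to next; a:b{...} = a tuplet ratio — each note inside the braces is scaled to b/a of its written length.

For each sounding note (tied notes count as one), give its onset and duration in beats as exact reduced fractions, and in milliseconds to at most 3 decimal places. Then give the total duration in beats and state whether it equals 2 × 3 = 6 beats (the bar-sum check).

1) 0.0ms=0b +731.707ms=3/2b
2) 731.707ms=3/2b +731.707ms=3/2b
3) 1463.415ms=3b +731.707ms=3/2b
4) 2195.122ms=9/2b +731.707ms=3/2b
Σ=6b of 6 (123bpm 3/8) — PASS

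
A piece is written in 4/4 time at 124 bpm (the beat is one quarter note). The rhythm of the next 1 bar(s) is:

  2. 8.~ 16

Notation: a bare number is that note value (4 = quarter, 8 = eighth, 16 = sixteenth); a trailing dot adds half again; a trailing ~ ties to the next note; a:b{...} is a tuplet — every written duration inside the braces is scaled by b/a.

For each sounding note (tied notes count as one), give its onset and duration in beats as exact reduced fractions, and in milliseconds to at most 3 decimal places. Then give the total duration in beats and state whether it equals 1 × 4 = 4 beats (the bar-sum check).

1) 0.0ms=0b +1451.613ms=3b
2) 1451.613ms=3b +483.871ms=1b
Σ=4b of 4 (124bpm 4/4) — PASS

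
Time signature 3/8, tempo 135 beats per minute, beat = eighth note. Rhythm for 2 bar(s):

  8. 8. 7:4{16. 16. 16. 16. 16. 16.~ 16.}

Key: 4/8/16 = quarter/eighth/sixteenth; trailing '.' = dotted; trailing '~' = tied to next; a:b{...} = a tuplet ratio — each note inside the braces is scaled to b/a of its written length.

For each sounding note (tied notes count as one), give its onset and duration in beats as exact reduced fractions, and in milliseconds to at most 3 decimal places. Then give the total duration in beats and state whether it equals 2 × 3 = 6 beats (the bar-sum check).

1) 0.0ms=0b +666.667ms=3/2b
2) 666.667ms=3/2b +666.667ms=3/2b
3) 1333.333ms=3b +190.476ms=3/7b
4) 1523.81ms=24/7b +190.476ms=3/7b
5) 1714.286ms=27/7b +190.476ms=3/7b
6) 1904.762ms=30/7b +190.476ms=3/7b
7) 2095.238ms=33/7b +190.476ms=3/7b
8) 2285.714ms=36/7b +380.952ms=6/7b
Σ=6b of 6 (135bpm 3/8) — PASS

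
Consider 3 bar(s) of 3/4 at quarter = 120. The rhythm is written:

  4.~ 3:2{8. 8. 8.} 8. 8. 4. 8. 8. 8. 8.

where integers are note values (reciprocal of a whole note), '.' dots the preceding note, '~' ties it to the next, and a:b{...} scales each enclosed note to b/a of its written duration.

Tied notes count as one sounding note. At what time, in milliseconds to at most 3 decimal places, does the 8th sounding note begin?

note 8 onset = 27/4b = 3375.0ms

1. 0.0ms @ 0 + 1000.0ms (2)
2. 1000.0ms @ 2 + 250.0ms (1/2)
3. 1250.0ms @ 5/2 + 250.0ms (1/2)
4. 1500.0ms @ 3 + 375.0ms (3/4)
5. 1875.0ms @ 15/4 + 375.0ms (3/4)
6. 2250.0ms @ 9/2 + 750.0ms (3/2)
7. 3000.0ms @ 6 + 375.0ms (3/4)
8. 3375.0ms @ 27/4 + 375.0ms (3/4)
9. 3750.0ms @ 15/2 + 375.0ms (3/4)
10. 4125.0ms @ 33/4 + 375.0ms (3/4)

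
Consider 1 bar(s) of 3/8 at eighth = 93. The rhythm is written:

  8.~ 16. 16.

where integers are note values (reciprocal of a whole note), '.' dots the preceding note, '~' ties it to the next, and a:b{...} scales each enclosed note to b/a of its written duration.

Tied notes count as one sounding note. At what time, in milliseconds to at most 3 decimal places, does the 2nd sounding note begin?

note 2 onset = 9/4b = 1451.613ms

1. 0.0ms @ 0 + 1451.613ms (9/4)
2. 1451.613ms @ 9/4 + 483.871ms (3/4)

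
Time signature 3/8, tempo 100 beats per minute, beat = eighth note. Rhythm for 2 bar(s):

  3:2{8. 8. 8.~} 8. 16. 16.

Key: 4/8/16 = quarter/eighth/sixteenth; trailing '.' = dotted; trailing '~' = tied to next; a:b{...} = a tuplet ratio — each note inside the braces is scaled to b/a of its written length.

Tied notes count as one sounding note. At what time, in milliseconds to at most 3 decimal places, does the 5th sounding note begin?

1. 0.0ms @ 0 + 600.0ms (1)
2. 600.0ms @ 1 + 600.0ms (1)
3. 1200.0ms @ 2 + 1500.0ms (5/2)
4. 2700.0ms @ 9/2 + 450.0ms (3/4)
5. 3150.0ms @ 21/4 + 450.0ms (3/4)

note 5 onset = 21/4b = 3150.0ms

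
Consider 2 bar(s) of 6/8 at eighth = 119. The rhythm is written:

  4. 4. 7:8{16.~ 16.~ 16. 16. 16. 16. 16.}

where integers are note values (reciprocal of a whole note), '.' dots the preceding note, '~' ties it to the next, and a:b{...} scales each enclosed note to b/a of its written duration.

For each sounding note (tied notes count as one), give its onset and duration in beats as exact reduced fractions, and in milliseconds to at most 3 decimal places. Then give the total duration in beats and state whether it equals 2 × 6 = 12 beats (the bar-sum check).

1) 0.0ms=0b +1512.605ms=3b
2) 1512.605ms=3b +1512.605ms=3b
3) 3025.21ms=6b +1296.519ms=18/7b
4) 4321.729ms=60/7b +432.173ms=6/7b
5) 4753.902ms=66/7b +432.173ms=6/7b
6) 5186.074ms=72/7b +432.173ms=6/7b
7) 5618.247ms=78/7b +432.173ms=6/7b
Σ=12b of 12 (119bpm 6/8) — PASS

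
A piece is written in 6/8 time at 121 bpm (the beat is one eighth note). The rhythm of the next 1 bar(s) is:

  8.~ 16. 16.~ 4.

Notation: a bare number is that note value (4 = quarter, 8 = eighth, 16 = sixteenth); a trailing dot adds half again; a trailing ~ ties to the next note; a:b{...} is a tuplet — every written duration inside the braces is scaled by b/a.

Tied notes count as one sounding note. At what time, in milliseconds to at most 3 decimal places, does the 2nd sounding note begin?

note 2 onset = 9/4b = 1115.702ms

1. 0.0ms @ 0 + 1115.702ms (9/4)
2. 1115.702ms @ 9/4 + 1859.504ms (15/4)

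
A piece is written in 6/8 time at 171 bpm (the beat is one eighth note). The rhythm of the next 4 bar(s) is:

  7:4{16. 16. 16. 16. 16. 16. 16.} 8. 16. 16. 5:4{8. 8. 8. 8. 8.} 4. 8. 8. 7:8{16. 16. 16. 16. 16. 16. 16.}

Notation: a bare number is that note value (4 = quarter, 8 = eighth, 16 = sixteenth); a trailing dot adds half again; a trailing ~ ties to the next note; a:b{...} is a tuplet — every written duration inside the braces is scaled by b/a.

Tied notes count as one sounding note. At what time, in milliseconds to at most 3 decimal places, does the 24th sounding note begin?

1. 0.0ms @ 0 + 150.376ms (3/7)
2. 150.376ms @ 3/7 + 150.376ms (3/7)
3. 300.752ms @ 6/7 + 150.376ms (3/7)
4. 451.128ms @ 9/7 + 150.376ms (3/7)
5. 601.504ms @ 12/7 + 150.376ms (3/7)
6. 751.88ms @ 15/7 + 150.376ms (3/7)
7. 902.256ms @ 18/7 + 150.376ms (3/7)
8. 1052.632ms @ 3 + 526.316ms (3/2)
9. 1578.947ms @ 9/2 + 263.158ms (3/4)
10. 1842.105ms @ 21/4 + 263.158ms (3/4)
11. 2105.263ms @ 6 + 421.053ms (6/5)
12. 2526.316ms @ 36/5 + 421.053ms (6/5)
13. 2947.368ms @ 42/5 + 421.053ms (6/5)
14. 3368.421ms @ 48/5 + 421.053ms (6/5)
15. 3789.474ms @ 54/5 + 421.053ms (6/5)
16. 4210.526ms @ 12 + 1052.632ms (3)
17. 5263.158ms @ 15 + 526.316ms (3/2)
18. 5789.474ms @ 33/2 + 526.316ms (3/2)
19. 6315.789ms @ 18 + 300.752ms (6/7)
20. 6616.541ms @ 132/7 + 300.752ms (6/7)
21. 6917.293ms @ 138/7 + 300.752ms (6/7)
22. 7218.045ms @ 144/7 + 300.752ms (6/7)
23. 7518.797ms @ 150/7 + 300.752ms (6/7)
24. 7819.549ms @ 156/7 + 300.752ms (6/7)
25. 8120.301ms @ 162/7 + 300.752ms (6/7)

note 24 onset = 156/7b = 7819.549ms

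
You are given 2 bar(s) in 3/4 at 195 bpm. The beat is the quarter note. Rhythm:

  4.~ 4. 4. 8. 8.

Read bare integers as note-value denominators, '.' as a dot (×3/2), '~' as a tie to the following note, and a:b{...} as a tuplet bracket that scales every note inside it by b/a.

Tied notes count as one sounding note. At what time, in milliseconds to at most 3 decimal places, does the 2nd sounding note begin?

1. 0.0ms @ 0 + 923.077ms (3)
2. 923.077ms @ 3 + 461.538ms (3/2)
3. 1384.615ms @ 9/2 + 230.769ms (3/4)
4. 1615.385ms @ 21/4 + 230.769ms (3/4)

note 2 onset = 3b = 923.077ms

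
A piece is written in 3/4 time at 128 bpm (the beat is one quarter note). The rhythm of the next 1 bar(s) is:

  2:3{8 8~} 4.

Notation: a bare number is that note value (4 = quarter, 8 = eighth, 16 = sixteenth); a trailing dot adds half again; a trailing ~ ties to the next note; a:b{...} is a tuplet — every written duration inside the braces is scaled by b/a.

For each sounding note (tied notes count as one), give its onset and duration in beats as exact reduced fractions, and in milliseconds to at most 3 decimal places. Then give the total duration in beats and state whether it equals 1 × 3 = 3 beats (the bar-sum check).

1) 0.0ms=0b +351.562ms=3/4b
2) 351.562ms=3/4b +1054.688ms=9/4b
Σ=3b of 3 (128bpm 3/4) — PASS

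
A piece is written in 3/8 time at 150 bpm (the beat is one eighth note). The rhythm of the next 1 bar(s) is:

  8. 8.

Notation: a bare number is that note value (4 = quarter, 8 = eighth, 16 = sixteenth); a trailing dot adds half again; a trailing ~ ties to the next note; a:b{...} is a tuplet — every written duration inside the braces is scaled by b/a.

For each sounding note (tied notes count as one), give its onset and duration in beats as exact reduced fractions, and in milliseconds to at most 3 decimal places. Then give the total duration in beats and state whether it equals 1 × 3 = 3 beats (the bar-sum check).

1) 0.0ms=0b +600.0ms=3/2b
2) 600.0ms=3/2b +600.0ms=3/2b
Σ=3b of 3 (150bpm 3/8) — PASS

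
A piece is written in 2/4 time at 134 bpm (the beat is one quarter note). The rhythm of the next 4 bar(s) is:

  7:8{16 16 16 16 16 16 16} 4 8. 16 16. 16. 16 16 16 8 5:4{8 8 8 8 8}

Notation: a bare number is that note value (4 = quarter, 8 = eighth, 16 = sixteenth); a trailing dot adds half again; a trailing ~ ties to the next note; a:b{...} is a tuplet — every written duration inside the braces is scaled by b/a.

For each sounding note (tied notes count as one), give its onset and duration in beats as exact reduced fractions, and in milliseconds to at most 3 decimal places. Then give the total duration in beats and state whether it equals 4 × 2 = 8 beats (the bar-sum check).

1) 0.0ms=0b +127.932ms=2/7b
2) 127.932ms=2/7b +127.932ms=2/7b
3) 255.864ms=4/7b +127.932ms=2/7b
4) 383.795ms=6/7b +127.932ms=2/7b
5) 511.727ms=8/7b +127.932ms=2/7b
6) 639.659ms=10/7b +127.932ms=2/7b
7) 767.591ms=12/7b +127.932ms=2/7b
8) 895.522ms=2b +447.761ms=1b
9) 1343.284ms=3b +335.821ms=3/4b
10) 1679.104ms=15/4b +111.94ms=1/4b
11) 1791.045ms=4b +167.91ms=3/8b
12) 1958.955ms=35/8b +167.91ms=3/8b
13) 2126.866ms=19/4b +111.94ms=1/4b
14) 2238.806ms=5b +111.94ms=1/4b
15) 2350.746ms=21/4b +111.94ms=1/4b
16) 2462.687ms=11/2b +223.881ms=1/2b
17) 2686.567ms=6b +179.104ms=2/5b
18) 2865.672ms=32/5b +179.104ms=2/5b
19) 3044.776ms=34/5b +179.104ms=2/5b
20) 3223.881ms=36/5b +179.104ms=2/5b
21) 3402.985ms=38/5b +179.104ms=2/5b
Σ=8b of 8 (134bpm 2/4) — PASS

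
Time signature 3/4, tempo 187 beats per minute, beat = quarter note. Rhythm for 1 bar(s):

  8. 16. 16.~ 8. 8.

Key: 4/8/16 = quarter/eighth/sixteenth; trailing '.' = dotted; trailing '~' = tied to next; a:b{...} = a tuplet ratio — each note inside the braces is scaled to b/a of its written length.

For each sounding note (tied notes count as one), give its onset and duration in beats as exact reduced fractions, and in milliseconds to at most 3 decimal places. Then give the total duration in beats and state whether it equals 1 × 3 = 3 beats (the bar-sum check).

1) 0.0ms=0b +240.642ms=3/4b
2) 240.642ms=3/4b +120.321ms=3/8b
3) 360.963ms=9/8b +360.963ms=9/8b
4) 721.925ms=9/4b +240.642ms=3/4b
Σ=3b of 3 (187bpm 3/4) — PASS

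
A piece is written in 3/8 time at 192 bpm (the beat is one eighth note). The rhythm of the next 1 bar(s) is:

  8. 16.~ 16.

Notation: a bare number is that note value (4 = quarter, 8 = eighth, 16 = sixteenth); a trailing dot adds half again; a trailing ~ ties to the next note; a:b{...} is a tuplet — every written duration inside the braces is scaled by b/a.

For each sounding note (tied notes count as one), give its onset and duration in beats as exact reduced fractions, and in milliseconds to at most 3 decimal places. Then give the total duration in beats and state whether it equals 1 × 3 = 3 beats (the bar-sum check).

1) 0.0ms=0b +468.75ms=3/2b
2) 468.75ms=3/2b +468.75ms=3/2b
Σ=3b of 3 (192bpm 3/8) — PASS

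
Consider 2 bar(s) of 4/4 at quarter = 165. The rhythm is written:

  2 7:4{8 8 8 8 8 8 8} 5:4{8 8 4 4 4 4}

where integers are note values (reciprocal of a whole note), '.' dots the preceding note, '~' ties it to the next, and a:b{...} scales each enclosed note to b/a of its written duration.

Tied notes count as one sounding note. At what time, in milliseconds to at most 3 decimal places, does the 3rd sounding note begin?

1. 0.0ms @ 0 + 727.273ms (2)
2. 727.273ms @ 2 + 103.896ms (2/7)
3. 831.169ms @ 16/7 + 103.896ms (2/7)
4. 935.065ms @ 18/7 + 103.896ms (2/7)
5. 1038.961ms @ 20/7 + 103.896ms (2/7)
6. 1142.857ms @ 22/7 + 103.896ms (2/7)
7. 1246.753ms @ 24/7 + 103.896ms (2/7)
8. 1350.649ms @ 26/7 + 103.896ms (2/7)
9. 1454.545ms @ 4 + 145.455ms (2/5)
10. 1600.0ms @ 22/5 + 145.455ms (2/5)
11. 1745.455ms @ 24/5 + 290.909ms (4/5)
12. 2036.364ms @ 28/5 + 290.909ms (4/5)
13. 2327.273ms @ 32/5 + 290.909ms (4/5)
14. 2618.182ms @ 36/5 + 290.909ms (4/5)

note 3 onset = 16/7b = 831.169ms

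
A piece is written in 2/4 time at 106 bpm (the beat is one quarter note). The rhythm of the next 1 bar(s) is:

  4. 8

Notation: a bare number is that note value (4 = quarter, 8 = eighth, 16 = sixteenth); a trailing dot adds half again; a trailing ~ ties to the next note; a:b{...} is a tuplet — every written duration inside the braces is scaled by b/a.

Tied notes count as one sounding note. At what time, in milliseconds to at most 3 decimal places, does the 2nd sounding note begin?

note 2 onset = 3/2b = 849.057ms

1. 0.0ms @ 0 + 849.057ms (3/2)
2. 849.057ms @ 3/2 + 283.019ms (1/2)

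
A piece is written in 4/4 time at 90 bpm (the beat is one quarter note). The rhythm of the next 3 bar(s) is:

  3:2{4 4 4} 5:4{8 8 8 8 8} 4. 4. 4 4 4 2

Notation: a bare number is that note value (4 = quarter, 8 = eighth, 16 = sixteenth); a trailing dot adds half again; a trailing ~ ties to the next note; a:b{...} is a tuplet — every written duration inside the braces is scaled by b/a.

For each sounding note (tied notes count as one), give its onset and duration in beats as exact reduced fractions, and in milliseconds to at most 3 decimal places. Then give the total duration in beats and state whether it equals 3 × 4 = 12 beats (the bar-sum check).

1) 0.0ms=0b +444.444ms=2/3b
2) 444.444ms=2/3b +444.444ms=2/3b
3) 888.889ms=4/3b +444.444ms=2/3b
4) 1333.333ms=2b +266.667ms=2/5b
5) 1600.0ms=12/5b +266.667ms=2/5b
6) 1866.667ms=14/5b +266.667ms=2/5b
7) 2133.333ms=16/5b +266.667ms=2/5b
8) 2400.0ms=18/5b +266.667ms=2/5b
9) 2666.667ms=4b +1000.0ms=3/2b
10) 3666.667ms=11/2b +1000.0ms=3/2b
11) 4666.667ms=7b +666.667ms=1b
12) 5333.333ms=8b +666.667ms=1b
13) 6000.0ms=9b +666.667ms=1b
14) 6666.667ms=10b +1333.333ms=2b
Σ=12b of 12 (90bpm 4/4) — PASS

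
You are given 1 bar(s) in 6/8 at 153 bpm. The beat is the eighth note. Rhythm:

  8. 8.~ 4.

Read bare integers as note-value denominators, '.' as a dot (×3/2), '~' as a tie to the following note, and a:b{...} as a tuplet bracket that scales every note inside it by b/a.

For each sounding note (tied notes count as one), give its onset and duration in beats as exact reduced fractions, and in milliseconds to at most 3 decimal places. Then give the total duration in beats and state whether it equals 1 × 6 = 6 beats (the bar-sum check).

1) 0.0ms=0b +588.235ms=3/2b
2) 588.235ms=3/2b +1764.706ms=9/2b
Σ=6b of 6 (153bpm 6/8) — PASS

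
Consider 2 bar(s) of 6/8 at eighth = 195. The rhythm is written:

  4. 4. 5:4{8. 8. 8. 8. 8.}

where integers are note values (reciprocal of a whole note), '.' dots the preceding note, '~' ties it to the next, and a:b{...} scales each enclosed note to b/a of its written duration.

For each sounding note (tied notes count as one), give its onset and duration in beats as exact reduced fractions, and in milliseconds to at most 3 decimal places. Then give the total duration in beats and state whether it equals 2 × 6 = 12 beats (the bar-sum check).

1) 0.0ms=0b +923.077ms=3b
2) 923.077ms=3b +923.077ms=3b
3) 1846.154ms=6b +369.231ms=6/5b
4) 2215.385ms=36/5b +369.231ms=6/5b
5) 2584.615ms=42/5b +369.231ms=6/5b
6) 2953.846ms=48/5b +369.231ms=6/5b
7) 3323.077ms=54/5b +369.231ms=6/5b
Σ=12b of 12 (195bpm 6/8) — PASS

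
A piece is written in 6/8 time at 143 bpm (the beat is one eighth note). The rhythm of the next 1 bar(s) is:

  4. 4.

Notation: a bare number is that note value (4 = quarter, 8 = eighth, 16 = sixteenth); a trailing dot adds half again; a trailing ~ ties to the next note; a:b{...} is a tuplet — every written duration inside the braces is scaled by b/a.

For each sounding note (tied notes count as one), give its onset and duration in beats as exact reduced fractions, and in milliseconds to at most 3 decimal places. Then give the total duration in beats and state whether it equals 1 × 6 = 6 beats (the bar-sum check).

1) 0.0ms=0b +1258.741ms=3b
2) 1258.741ms=3b +1258.741ms=3b
Σ=6b of 6 (143bpm 6/8) — PASS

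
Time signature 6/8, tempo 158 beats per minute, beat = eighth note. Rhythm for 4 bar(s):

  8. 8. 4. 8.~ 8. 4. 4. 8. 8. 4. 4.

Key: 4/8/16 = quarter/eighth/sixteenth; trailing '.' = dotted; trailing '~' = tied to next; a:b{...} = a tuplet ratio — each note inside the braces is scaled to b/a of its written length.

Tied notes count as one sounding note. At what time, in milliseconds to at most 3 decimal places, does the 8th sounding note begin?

note 8 onset = 33/2b = 6265.823ms

1. 0.0ms @ 0 + 569.62ms (3/2)
2. 569.62ms @ 3/2 + 569.62ms (3/2)
3. 1139.241ms @ 3 + 1139.241ms (3)
4. 2278.481ms @ 6 + 1139.241ms (3)
5. 3417.722ms @ 9 + 1139.241ms (3)
6. 4556.962ms @ 12 + 1139.241ms (3)
7. 5696.203ms @ 15 + 569.62ms (3/2)
8. 6265.823ms @ 33/2 + 569.62ms (3/2)
9. 6835.443ms @ 18 + 1139.241ms (3)
10. 7974.684ms @ 21 + 1139.241ms (3)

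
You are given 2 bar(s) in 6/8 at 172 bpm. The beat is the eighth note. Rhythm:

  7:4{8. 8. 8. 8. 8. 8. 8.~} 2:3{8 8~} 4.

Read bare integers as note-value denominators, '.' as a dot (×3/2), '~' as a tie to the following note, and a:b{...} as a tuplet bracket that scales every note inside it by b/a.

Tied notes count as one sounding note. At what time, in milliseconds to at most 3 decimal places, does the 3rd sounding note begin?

note 3 onset = 12/7b = 598.007ms

1. 0.0ms @ 0 + 299.003ms (6/7)
2. 299.003ms @ 6/7 + 299.003ms (6/7)
3. 598.007ms @ 12/7 + 299.003ms (6/7)
4. 897.01ms @ 18/7 + 299.003ms (6/7)
5. 1196.013ms @ 24/7 + 299.003ms (6/7)
6. 1495.017ms @ 30/7 + 299.003ms (6/7)
7. 1794.02ms @ 36/7 + 822.259ms (33/14)
8. 2616.279ms @ 15/2 + 1569.767ms (9/2)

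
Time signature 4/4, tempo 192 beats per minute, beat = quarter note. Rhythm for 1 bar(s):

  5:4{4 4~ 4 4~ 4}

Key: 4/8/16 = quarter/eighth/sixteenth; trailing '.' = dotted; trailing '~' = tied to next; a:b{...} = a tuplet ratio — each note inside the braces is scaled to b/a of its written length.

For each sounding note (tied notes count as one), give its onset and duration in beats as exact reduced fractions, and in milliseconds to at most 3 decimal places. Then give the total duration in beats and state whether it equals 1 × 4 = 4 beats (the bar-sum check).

1) 0.0ms=0b +250.0ms=4/5b
2) 250.0ms=4/5b +500.0ms=8/5b
3) 750.0ms=12/5b +500.0ms=8/5b
Σ=4b of 4 (192bpm 4/4) — PASS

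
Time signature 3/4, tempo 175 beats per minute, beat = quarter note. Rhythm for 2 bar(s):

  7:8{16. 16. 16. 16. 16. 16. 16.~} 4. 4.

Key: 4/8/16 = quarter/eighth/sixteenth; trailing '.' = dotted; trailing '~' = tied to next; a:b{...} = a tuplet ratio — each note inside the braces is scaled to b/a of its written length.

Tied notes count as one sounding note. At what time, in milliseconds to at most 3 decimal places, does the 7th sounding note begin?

1. 0.0ms @ 0 + 146.939ms (3/7)
2. 146.939ms @ 3/7 + 146.939ms (3/7)
3. 293.878ms @ 6/7 + 146.939ms (3/7)
4. 440.816ms @ 9/7 + 146.939ms (3/7)
5. 587.755ms @ 12/7 + 146.939ms (3/7)
6. 734.694ms @ 15/7 + 146.939ms (3/7)
7. 881.633ms @ 18/7 + 661.224ms (27/14)
8. 1542.857ms @ 9/2 + 514.286ms (3/2)

note 7 onset = 18/7b = 881.633ms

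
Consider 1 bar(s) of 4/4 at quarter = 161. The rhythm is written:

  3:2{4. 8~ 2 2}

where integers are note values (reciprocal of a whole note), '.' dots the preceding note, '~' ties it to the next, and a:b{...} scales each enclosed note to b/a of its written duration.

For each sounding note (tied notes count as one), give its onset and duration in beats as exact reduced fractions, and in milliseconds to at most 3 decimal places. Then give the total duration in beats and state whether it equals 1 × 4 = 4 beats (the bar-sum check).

1) 0.0ms=0b +372.671ms=1b
2) 372.671ms=1b +621.118ms=5/3b
3) 993.789ms=8/3b +496.894ms=4/3b
Σ=4b of 4 (161bpm 4/4) — PASS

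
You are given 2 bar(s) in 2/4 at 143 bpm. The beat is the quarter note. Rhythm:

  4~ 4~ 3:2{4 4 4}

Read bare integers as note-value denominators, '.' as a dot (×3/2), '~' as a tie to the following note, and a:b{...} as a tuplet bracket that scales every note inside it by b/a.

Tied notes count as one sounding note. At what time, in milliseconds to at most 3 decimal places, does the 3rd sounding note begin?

note 3 onset = 10/3b = 1398.601ms

1. 0.0ms @ 0 + 1118.881ms (8/3)
2. 1118.881ms @ 8/3 + 279.72ms (2/3)
3. 1398.601ms @ 10/3 + 279.72ms (2/3)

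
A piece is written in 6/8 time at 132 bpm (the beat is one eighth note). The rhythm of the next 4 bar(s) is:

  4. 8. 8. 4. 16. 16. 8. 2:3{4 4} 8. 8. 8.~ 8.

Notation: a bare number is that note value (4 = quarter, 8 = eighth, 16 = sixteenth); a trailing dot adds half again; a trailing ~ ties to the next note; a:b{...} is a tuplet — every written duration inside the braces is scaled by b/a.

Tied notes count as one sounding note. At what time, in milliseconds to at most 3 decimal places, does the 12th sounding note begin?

1. 0.0ms @ 0 + 1363.636ms (3)
2. 1363.636ms @ 3 + 681.818ms (3/2)
3. 2045.455ms @ 9/2 + 681.818ms (3/2)
4. 2727.273ms @ 6 + 1363.636ms (3)
5. 4090.909ms @ 9 + 340.909ms (3/4)
6. 4431.818ms @ 39/4 + 340.909ms (3/4)
7. 4772.727ms @ 21/2 + 681.818ms (3/2)
8. 5454.545ms @ 12 + 1363.636ms (3)
9. 6818.182ms @ 15 + 1363.636ms (3)
10. 8181.818ms @ 18 + 681.818ms (3/2)
11. 8863.636ms @ 39/2 + 681.818ms (3/2)
12. 9545.455ms @ 21 + 1363.636ms (3)

note 12 onset = 21b = 9545.455ms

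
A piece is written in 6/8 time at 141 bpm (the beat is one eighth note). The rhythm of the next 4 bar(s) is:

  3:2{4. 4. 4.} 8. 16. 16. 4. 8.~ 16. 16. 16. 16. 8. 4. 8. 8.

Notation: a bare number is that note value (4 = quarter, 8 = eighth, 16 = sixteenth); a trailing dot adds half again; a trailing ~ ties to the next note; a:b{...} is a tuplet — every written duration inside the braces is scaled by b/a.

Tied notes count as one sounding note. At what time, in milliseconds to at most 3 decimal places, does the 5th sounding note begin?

1. 0.0ms @ 0 + 851.064ms (2)
2. 851.064ms @ 2 + 851.064ms (2)
3. 1702.128ms @ 4 + 851.064ms (2)
4. 2553.191ms @ 6 + 638.298ms (3/2)
5. 3191.489ms @ 15/2 + 319.149ms (3/4)
6. 3510.638ms @ 33/4 + 319.149ms (3/4)
7. 3829.787ms @ 9 + 1276.596ms (3)
8. 5106.383ms @ 12 + 957.447ms (9/4)
9. 6063.83ms @ 57/4 + 319.149ms (3/4)
10. 6382.979ms @ 15 + 319.149ms (3/4)
11. 6702.128ms @ 63/4 + 319.149ms (3/4)
12. 7021.277ms @ 33/2 + 638.298ms (3/2)
13. 7659.574ms @ 18 + 1276.596ms (3)
14. 8936.17ms @ 21 + 638.298ms (3/2)
15. 9574.468ms @ 45/2 + 638.298ms (3/2)

note 5 onset = 15/2b = 3191.489ms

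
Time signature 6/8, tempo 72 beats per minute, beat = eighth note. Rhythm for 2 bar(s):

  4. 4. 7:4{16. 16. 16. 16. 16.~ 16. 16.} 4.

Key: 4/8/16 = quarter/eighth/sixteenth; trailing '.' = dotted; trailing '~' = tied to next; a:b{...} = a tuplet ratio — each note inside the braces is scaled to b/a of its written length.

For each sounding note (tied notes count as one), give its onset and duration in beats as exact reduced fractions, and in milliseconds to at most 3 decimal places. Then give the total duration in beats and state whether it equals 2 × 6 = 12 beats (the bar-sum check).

1) 0.0ms=0b +2500.0ms=3b
2) 2500.0ms=3b +2500.0ms=3b
3) 5000.0ms=6b +357.143ms=3/7b
4) 5357.143ms=45/7b +357.143ms=3/7b
5) 5714.286ms=48/7b +357.143ms=3/7b
6) 6071.429ms=51/7b +357.143ms=3/7b
7) 6428.571ms=54/7b +714.286ms=6/7b
8) 7142.857ms=60/7b +357.143ms=3/7b
9) 7500.0ms=9b +2500.0ms=3b
Σ=12b of 12 (72bpm 6/8) — PASS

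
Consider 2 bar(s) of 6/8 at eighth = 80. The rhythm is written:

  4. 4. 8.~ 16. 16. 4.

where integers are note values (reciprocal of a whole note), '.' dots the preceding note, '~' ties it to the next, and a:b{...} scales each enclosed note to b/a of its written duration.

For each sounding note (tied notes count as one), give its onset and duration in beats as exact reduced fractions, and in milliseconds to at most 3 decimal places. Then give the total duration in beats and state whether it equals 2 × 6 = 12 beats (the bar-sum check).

1) 0.0ms=0b +2250.0ms=3b
2) 2250.0ms=3b +2250.0ms=3b
3) 4500.0ms=6b +1687.5ms=9/4b
4) 6187.5ms=33/4b +562.5ms=3/4b
5) 6750.0ms=9b +2250.0ms=3b
Σ=12b of 12 (80bpm 6/8) — PASS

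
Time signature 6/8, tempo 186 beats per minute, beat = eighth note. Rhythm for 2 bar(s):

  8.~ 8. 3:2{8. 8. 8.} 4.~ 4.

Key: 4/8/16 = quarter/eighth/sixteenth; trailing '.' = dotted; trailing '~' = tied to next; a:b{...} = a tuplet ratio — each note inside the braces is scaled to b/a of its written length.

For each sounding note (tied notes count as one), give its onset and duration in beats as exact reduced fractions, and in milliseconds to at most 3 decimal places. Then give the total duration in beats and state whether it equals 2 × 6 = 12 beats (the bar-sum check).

1) 0.0ms=0b +967.742ms=3b
2) 967.742ms=3b +322.581ms=1b
3) 1290.323ms=4b +322.581ms=1b
4) 1612.903ms=5b +322.581ms=1b
5) 1935.484ms=6b +1935.484ms=6b
Σ=12b of 12 (186bpm 6/8) — PASS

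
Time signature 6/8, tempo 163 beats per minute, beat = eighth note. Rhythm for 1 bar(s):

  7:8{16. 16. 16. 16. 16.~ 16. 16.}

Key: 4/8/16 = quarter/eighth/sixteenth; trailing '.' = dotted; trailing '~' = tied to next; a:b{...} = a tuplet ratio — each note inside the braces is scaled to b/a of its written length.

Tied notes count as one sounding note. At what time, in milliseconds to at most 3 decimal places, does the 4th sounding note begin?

1. 0.0ms @ 0 + 315.513ms (6/7)
2. 315.513ms @ 6/7 + 315.513ms (6/7)
3. 631.025ms @ 12/7 + 315.513ms (6/7)
4. 946.538ms @ 18/7 + 315.513ms (6/7)
5. 1262.051ms @ 24/7 + 631.025ms (12/7)
6. 1893.076ms @ 36/7 + 315.513ms (6/7)

note 4 onset = 18/7b = 946.538ms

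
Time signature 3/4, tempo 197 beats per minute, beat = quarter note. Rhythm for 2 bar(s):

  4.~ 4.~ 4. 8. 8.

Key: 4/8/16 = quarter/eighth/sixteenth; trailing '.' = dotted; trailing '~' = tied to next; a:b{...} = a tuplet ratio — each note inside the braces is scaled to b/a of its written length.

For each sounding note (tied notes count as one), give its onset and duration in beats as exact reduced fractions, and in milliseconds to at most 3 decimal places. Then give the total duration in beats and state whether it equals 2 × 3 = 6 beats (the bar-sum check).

1) 0.0ms=0b +1370.558ms=9/2b
2) 1370.558ms=9/2b +228.426ms=3/4b
3) 1598.985ms=21/4b +228.426ms=3/4b
Σ=6b of 6 (197bpm 3/4) — PASS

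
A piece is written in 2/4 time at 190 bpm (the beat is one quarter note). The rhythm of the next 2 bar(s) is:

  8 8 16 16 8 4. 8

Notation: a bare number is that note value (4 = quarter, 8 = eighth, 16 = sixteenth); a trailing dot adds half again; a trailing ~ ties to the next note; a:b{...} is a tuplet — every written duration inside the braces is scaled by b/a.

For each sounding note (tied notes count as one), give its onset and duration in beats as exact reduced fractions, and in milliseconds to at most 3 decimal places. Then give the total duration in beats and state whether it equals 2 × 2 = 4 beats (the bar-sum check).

1) 0.0ms=0b +157.895ms=1/2b
2) 157.895ms=1/2b +157.895ms=1/2b
3) 315.789ms=1b +78.947ms=1/4b
4) 394.737ms=5/4b +78.947ms=1/4b
5) 473.684ms=3/2b +157.895ms=1/2b
6) 631.579ms=2b +473.684ms=3/2b
7) 1105.263ms=7/2b +157.895ms=1/2b
Σ=4b of 4 (190bpm 2/4) — PASS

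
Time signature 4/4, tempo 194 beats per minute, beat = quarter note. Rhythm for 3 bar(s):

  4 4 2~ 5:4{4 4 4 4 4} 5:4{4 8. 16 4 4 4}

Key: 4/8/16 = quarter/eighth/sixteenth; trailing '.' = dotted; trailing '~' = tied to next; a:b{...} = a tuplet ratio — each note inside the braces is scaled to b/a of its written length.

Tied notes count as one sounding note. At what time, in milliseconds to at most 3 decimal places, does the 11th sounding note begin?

note 11 onset = 48/5b = 2969.072ms

1. 0.0ms @ 0 + 309.278ms (1)
2. 309.278ms @ 1 + 309.278ms (1)
3. 618.557ms @ 2 + 865.979ms (14/5)
4. 1484.536ms @ 24/5 + 247.423ms (4/5)
5. 1731.959ms @ 28/5 + 247.423ms (4/5)
6. 1979.381ms @ 32/5 + 247.423ms (4/5)
7. 2226.804ms @ 36/5 + 247.423ms (4/5)
8. 2474.227ms @ 8 + 247.423ms (4/5)
9. 2721.649ms @ 44/5 + 185.567ms (3/5)
10. 2907.216ms @ 47/5 + 61.856ms (1/5)
11. 2969.072ms @ 48/5 + 247.423ms (4/5)
12. 3216.495ms @ 52/5 + 247.423ms (4/5)
13. 3463.918ms @ 56/5 + 247.423ms (4/5)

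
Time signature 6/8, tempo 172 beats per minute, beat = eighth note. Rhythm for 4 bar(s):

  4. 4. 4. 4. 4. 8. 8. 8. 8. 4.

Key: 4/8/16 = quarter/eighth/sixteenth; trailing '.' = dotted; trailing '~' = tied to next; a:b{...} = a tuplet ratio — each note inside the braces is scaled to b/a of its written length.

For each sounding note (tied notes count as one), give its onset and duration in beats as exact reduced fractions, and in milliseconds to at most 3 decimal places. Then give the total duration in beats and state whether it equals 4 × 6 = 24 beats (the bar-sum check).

1) 0.0ms=0b +1046.512ms=3b
2) 1046.512ms=3b +1046.512ms=3b
3) 2093.023ms=6b +1046.512ms=3b
4) 3139.535ms=9b +1046.512ms=3b
5) 4186.047ms=12b +1046.512ms=3b
6) 5232.558ms=15b +523.256ms=3/2b
7) 5755.814ms=33/2b +523.256ms=3/2b
8) 6279.07ms=18b +523.256ms=3/2b
9) 6802.326ms=39/2b +523.256ms=3/2b
10) 7325.581ms=21b +1046.512ms=3b
Σ=24b of 24 (172bpm 6/8) — PASS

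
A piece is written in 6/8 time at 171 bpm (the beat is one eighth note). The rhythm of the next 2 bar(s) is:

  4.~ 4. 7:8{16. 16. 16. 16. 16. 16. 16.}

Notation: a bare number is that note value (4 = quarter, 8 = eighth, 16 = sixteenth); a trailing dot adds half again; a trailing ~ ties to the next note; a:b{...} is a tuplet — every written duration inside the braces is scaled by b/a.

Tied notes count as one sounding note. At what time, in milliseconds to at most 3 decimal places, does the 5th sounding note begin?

1. 0.0ms @ 0 + 2105.263ms (6)
2. 2105.263ms @ 6 + 300.752ms (6/7)
3. 2406.015ms @ 48/7 + 300.752ms (6/7)
4. 2706.767ms @ 54/7 + 300.752ms (6/7)
5. 3007.519ms @ 60/7 + 300.752ms (6/7)
6. 3308.271ms @ 66/7 + 300.752ms (6/7)
7. 3609.023ms @ 72/7 + 300.752ms (6/7)
8. 3909.774ms @ 78/7 + 300.752ms (6/7)

note 5 onset = 60/7b = 3007.519ms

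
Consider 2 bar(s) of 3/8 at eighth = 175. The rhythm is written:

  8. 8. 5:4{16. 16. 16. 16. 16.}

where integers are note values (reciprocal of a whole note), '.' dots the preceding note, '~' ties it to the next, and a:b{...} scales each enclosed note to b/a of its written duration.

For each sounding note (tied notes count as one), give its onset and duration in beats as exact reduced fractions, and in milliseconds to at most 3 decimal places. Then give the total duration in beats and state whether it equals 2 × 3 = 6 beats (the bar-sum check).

1) 0.0ms=0b +514.286ms=3/2b
2) 514.286ms=3/2b +514.286ms=3/2b
3) 1028.571ms=3b +205.714ms=3/5b
4) 1234.286ms=18/5b +205.714ms=3/5b
5) 1440.0ms=21/5b +205.714ms=3/5b
6) 1645.714ms=24/5b +205.714ms=3/5b
7) 1851.429ms=27/5b +205.714ms=3/5b
Σ=6b of 6 (175bpm 3/8) — PASS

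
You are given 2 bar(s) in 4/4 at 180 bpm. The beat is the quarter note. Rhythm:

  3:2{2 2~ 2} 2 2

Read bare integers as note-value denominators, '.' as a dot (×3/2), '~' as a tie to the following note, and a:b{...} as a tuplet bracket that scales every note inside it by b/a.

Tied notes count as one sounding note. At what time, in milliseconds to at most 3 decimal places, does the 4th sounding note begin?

note 4 onset = 6b = 2000.0ms

1. 0.0ms @ 0 + 444.444ms (4/3)
2. 444.444ms @ 4/3 + 888.889ms (8/3)
3. 1333.333ms @ 4 + 666.667ms (2)
4. 2000.0ms @ 6 + 666.667ms (2)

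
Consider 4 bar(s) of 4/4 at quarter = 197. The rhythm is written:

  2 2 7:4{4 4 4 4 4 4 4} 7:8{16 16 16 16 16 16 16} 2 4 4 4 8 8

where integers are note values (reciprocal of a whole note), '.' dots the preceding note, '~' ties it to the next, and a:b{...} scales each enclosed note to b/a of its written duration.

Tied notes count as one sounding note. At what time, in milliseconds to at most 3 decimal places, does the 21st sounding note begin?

note 21 onset = 15b = 4568.528ms

1. 0.0ms @ 0 + 609.137ms (2)
2. 609.137ms @ 2 + 609.137ms (2)
3. 1218.274ms @ 4 + 174.039ms (4/7)
4. 1392.313ms @ 32/7 + 174.039ms (4/7)
5. 1566.352ms @ 36/7 + 174.039ms (4/7)
6. 1740.392ms @ 40/7 + 174.039ms (4/7)
7. 1914.431ms @ 44/7 + 174.039ms (4/7)
8. 2088.47ms @ 48/7 + 174.039ms (4/7)
9. 2262.509ms @ 52/7 + 174.039ms (4/7)
10. 2436.548ms @ 8 + 87.02ms (2/7)
11. 2523.568ms @ 58/7 + 87.02ms (2/7)
12. 2610.587ms @ 60/7 + 87.02ms (2/7)
13. 2697.607ms @ 62/7 + 87.02ms (2/7)
14. 2784.627ms @ 64/7 + 87.02ms (2/7)
15. 2871.646ms @ 66/7 + 87.02ms (2/7)
16. 2958.666ms @ 68/7 + 87.02ms (2/7)
17. 3045.685ms @ 10 + 609.137ms (2)
18. 3654.822ms @ 12 + 304.569ms (1)
19. 3959.391ms @ 13 + 304.569ms (1)
20. 4263.959ms @ 14 + 304.569ms (1)
21. 4568.528ms @ 15 + 152.284ms (1/2)
22. 4720.812ms @ 31/2 + 152.284ms (1/2)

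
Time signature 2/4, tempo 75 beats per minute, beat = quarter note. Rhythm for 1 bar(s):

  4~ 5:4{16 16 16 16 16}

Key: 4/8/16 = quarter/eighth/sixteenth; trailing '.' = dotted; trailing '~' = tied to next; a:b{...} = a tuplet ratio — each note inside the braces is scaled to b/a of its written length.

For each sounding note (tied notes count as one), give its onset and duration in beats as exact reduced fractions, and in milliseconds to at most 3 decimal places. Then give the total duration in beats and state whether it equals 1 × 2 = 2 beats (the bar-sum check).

1) 0.0ms=0b +960.0ms=6/5b
2) 960.0ms=6/5b +160.0ms=1/5b
3) 1120.0ms=7/5b +160.0ms=1/5b
4) 1280.0ms=8/5b +160.0ms=1/5b
5) 1440.0ms=9/5b +160.0ms=1/5b
Σ=2b of 2 (75bpm 2/4) — PASS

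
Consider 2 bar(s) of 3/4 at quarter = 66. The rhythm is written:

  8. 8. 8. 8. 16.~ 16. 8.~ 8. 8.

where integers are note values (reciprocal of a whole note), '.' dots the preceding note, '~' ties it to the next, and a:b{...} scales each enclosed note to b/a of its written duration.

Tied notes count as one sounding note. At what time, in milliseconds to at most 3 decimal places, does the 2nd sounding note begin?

note 2 onset = 3/4b = 681.818ms

1. 0.0ms @ 0 + 681.818ms (3/4)
2. 681.818ms @ 3/4 + 681.818ms (3/4)
3. 1363.636ms @ 3/2 + 681.818ms (3/4)
4. 2045.455ms @ 9/4 + 681.818ms (3/4)
5. 2727.273ms @ 3 + 681.818ms (3/4)
6. 3409.091ms @ 15/4 + 1363.636ms (3/2)
7. 4772.727ms @ 21/4 + 681.818ms (3/4)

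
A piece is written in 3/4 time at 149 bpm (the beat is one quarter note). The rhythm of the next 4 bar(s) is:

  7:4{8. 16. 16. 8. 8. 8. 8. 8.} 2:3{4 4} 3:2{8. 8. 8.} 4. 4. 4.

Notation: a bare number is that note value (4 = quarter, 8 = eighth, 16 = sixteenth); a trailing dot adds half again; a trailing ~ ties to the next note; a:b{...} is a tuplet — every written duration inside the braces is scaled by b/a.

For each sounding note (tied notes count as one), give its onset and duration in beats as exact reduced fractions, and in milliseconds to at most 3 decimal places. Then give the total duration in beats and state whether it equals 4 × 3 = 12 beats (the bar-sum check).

1) 0.0ms=0b +172.579ms=3/7b
2) 172.579ms=3/7b +86.29ms=3/14b
3) 258.869ms=9/14b +86.29ms=3/14b
4) 345.158ms=6/7b +172.579ms=3/7b
5) 517.737ms=9/7b +172.579ms=3/7b
6) 690.316ms=12/7b +172.579ms=3/7b
7) 862.895ms=15/7b +172.579ms=3/7b
8) 1035.475ms=18/7b +172.579ms=3/7b
9) 1208.054ms=3b +604.027ms=3/2b
10) 1812.081ms=9/2b +604.027ms=3/2b
11) 2416.107ms=6b +201.342ms=1/2b
12) 2617.45ms=13/2b +201.342ms=1/2b
13) 2818.792ms=7b +201.342ms=1/2b
14) 3020.134ms=15/2b +604.027ms=3/2b
15) 3624.161ms=9b +604.027ms=3/2b
16) 4228.188ms=21/2b +604.027ms=3/2b
Σ=12b of 12 (149bpm 3/4) — PASS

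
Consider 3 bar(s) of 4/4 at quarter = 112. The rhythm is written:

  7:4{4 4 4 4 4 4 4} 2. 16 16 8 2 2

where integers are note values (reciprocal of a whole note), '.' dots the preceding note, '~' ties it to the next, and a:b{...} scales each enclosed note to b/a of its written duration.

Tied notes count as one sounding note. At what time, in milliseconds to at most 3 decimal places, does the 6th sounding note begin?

note 6 onset = 20/7b = 1530.612ms

1. 0.0ms @ 0 + 306.122ms (4/7)
2. 306.122ms @ 4/7 + 306.122ms (4/7)
3. 612.245ms @ 8/7 + 306.122ms (4/7)
4. 918.367ms @ 12/7 + 306.122ms (4/7)
5. 1224.49ms @ 16/7 + 306.122ms (4/7)
6. 1530.612ms @ 20/7 + 306.122ms (4/7)
7. 1836.735ms @ 24/7 + 306.122ms (4/7)
8. 2142.857ms @ 4 + 1607.143ms (3)
9. 3750.0ms @ 7 + 133.929ms (1/4)
10. 3883.929ms @ 29/4 + 133.929ms (1/4)
11. 4017.857ms @ 15/2 + 267.857ms (1/2)
12. 4285.714ms @ 8 + 1071.429ms (2)
13. 5357.143ms @ 10 + 1071.429ms (2)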